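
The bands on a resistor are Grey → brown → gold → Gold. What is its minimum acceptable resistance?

7.695 Ω

Grey → 8 (first significant figure)
Brown → 1 (second significant figure)
Gold → ×0.1 multiplier
Gold → ±5% tolerance
81 × 0.1 = 8.1 Ω
Minimum = 8.1 × (1 − 5/100) = 7.695 Ω.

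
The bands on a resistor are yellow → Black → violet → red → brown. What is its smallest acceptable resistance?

40293 Ω

Yellow → 4 (first significant figure)
Black → 0 (second significant figure)
Violet → 7 (third significant figure)
Red → ×10^2 multiplier
Brown → ±1% tolerance
407 × 100 = 40700 Ω
Smallest = 40700 × (1 − 1/100) = 40293 Ω.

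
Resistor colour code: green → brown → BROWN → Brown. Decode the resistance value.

Green → 5 (first significant figure)
Brown → 1 (second significant figure)
Brown → ×10 multiplier
51 × 10 = 510 Ω

510 Ω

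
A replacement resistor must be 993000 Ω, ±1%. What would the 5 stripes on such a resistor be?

white, white, orange, orange, brown

993000 Ω = 993 × 10^3.
9 → white
9 → white
3 → orange
Multiplier 10^3 → orange.
±1% tolerance → brown.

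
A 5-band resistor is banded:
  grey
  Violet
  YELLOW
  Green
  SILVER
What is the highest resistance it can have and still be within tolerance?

Grey → 8 (first significant figure)
Violet → 7 (second significant figure)
Yellow → 4 (third significant figure)
Green → ×10^5 multiplier
Silver → ±10% tolerance
874 × 100000 = 87400000 Ω
Highest = 87400000 × (1 + 10/100) = 96140000 Ω.

96140000 Ω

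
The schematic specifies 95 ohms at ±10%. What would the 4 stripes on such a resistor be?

95 Ω = 95 × 10^0.
9 → white
5 → green
Multiplier 10^0 → black.
±10% tolerance → silver.

white, green, black, silver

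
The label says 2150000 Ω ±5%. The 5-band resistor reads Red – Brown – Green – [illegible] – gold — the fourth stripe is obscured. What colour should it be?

2150000 Ω = 215 × 10^4.
The fourth band is the multiplier, 10^4, which is yellow.

yellow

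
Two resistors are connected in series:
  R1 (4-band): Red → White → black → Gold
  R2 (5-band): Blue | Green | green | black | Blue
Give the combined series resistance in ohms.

R1: red, white → 29; black ×1 → 29 Ω.
R2: blue, green, green → 655; black ×1 → 655 Ω.
Series: 29 + 655 = 684 Ω.

684 Ω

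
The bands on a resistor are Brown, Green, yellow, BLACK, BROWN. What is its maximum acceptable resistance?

Brown → 1 (first significant figure)
Green → 5 (second significant figure)
Yellow → 4 (third significant figure)
Black → ×1 multiplier
Brown → ±1% tolerance
154 × 1 = 154 Ω
Maximum = 154 × (1 + 1/100) = 155.54 Ω.

155.54 Ω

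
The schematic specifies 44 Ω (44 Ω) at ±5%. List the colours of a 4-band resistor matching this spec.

44 Ω = 44 × 10^0.
4 → yellow
4 → yellow
Multiplier 10^0 → black.
±5% tolerance → gold.

yellow, yellow, black, gold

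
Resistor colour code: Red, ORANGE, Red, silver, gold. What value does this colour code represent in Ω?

2.32 Ω

Red → 2 (first significant figure)
Orange → 3 (second significant figure)
Red → 2 (third significant figure)
Silver → ×0.01 multiplier
232 × 0.01 = 2.32 Ω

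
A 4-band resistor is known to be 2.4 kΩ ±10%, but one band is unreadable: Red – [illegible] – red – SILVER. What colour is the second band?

2400 Ω = 24 × 10^2.
The second band gives digit 4 of the significand, and 4 is yellow.

yellow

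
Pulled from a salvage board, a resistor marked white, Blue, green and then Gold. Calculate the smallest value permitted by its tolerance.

White → 9 (first significant figure)
Blue → 6 (second significant figure)
Green → ×10^5 multiplier
Gold → ±5% tolerance
96 × 100000 = 9600000 Ω
Smallest = 9600000 × (1 − 5/100) = 9120000 Ω.

9120000 Ω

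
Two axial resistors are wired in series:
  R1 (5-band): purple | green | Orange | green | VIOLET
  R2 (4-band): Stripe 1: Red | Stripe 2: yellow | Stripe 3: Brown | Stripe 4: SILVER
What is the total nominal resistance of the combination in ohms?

75300240 Ω

R1: violet, green, orange → 753; green ×10^5 → 75300000 Ω.
R2: red, yellow → 24; brown ×10 → 240 Ω.
Series: 75300000 + 240 = 75300240 Ω.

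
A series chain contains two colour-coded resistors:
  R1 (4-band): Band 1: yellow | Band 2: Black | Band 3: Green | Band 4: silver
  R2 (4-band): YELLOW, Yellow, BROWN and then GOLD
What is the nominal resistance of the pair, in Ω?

4000440 Ω

R1: yellow, black → 40; green ×10^5 → 4000000 Ω.
R2: yellow, yellow → 44; brown ×10 → 440 Ω.
Series: 4000000 + 440 = 4000440 Ω.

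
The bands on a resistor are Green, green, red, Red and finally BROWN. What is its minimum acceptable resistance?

Green → 5 (first significant figure)
Green → 5 (second significant figure)
Red → 2 (third significant figure)
Red → ×10^2 multiplier
Brown → ±1% tolerance
552 × 100 = 55200 Ω
Minimum = 55200 × (1 − 1/100) = 54648 Ω.

54648 Ω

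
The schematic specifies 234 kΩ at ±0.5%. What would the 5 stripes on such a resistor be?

234000 Ω = 234 × 10^3.
2 → red
3 → orange
4 → yellow
Multiplier 10^3 → orange.
±0.5% tolerance → green.

red, orange, yellow, orange, green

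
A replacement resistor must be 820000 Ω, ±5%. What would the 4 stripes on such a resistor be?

820000 Ω = 82 × 10^4.
8 → grey
2 → red
Multiplier 10^4 → yellow.
±5% tolerance → gold.

grey, red, yellow, gold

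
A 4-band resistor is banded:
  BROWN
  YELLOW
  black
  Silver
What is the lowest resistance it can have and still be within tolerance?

12.6 Ω

Brown → 1 (first significant figure)
Yellow → 4 (second significant figure)
Black → ×1 multiplier
Silver → ±10% tolerance
14 × 1 = 14 Ω
Lowest = 14 × (1 − 10/100) = 12.6 Ω.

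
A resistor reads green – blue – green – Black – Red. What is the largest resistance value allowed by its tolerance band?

576.3 Ω

Green → 5 (first significant figure)
Blue → 6 (second significant figure)
Green → 5 (third significant figure)
Black → ×1 multiplier
Red → ±2% tolerance
565 × 1 = 565 Ω
Largest = 565 × (1 + 2/100) = 576.3 Ω.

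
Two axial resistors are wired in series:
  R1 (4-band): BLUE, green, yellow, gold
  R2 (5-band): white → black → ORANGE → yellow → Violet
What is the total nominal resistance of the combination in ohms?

R1: blue, green → 65; yellow ×10^4 → 650000 Ω.
R2: white, black, orange → 903; yellow ×10^4 → 9030000 Ω.
Series: 650000 + 9030000 = 9680000 Ω.

9680000 Ω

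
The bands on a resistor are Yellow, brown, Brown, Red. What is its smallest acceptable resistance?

401.8 Ω

Yellow → 4 (first significant figure)
Brown → 1 (second significant figure)
Brown → ×10 multiplier
Red → ±2% tolerance
41 × 10 = 410 Ω
Smallest = 410 × (1 − 2/100) = 401.8 Ω.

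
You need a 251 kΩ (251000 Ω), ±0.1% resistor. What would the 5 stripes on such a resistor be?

251000 Ω = 251 × 10^3.
2 → red
5 → green
1 → brown
Multiplier 10^3 → orange.
±0.1% tolerance → violet.

red, green, brown, orange, violet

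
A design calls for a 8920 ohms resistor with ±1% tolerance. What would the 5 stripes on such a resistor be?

8920 Ω = 892 × 10^1.
8 → grey
9 → white
2 → red
Multiplier 10^1 → brown.
±1% tolerance → brown.

grey, white, red, brown, brown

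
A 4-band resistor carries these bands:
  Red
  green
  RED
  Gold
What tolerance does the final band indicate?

±5%

The last band, gold, is the tolerance band.
Gold corresponds to ±5%.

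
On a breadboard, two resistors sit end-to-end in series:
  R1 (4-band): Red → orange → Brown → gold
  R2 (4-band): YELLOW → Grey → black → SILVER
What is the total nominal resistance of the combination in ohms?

R1: red, orange → 23; brown ×10 → 230 Ω.
R2: yellow, grey → 48; black ×1 → 48 Ω.
Series: 230 + 48 = 278 Ω.

278 Ω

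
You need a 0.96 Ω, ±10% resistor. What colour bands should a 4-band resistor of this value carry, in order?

0.96 Ω = 96 × 10^-2.
9 → white
6 → blue
Multiplier 10^-2 → silver.
±10% tolerance → silver.

white, blue, silver, silver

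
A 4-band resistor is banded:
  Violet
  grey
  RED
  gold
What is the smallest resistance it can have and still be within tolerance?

Violet → 7 (first significant figure)
Grey → 8 (second significant figure)
Red → ×10^2 multiplier
Gold → ±5% tolerance
78 × 100 = 7800 Ω
Smallest = 7800 × (1 − 5/100) = 7410 Ω.

7410 Ω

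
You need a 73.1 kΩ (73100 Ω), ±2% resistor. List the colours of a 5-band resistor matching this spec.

violet, orange, brown, red, red

73100 Ω = 731 × 10^2.
7 → violet
3 → orange
1 → brown
Multiplier 10^2 → red.
±2% tolerance → red.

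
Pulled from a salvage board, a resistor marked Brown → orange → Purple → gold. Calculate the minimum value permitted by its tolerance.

Brown → 1 (first significant figure)
Orange → 3 (second significant figure)
Violet → ×10^7 multiplier
Gold → ±5% tolerance
13 × 10000000 = 130000000 Ω
Minimum = 130000000 × (1 − 5/100) = 123500000 Ω.

123500000 Ω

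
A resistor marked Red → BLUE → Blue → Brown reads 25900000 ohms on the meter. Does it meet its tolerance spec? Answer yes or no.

yes

Red → 2 (first significant figure)
Blue → 6 (second significant figure)
Blue → ×10^6 multiplier
Brown → ±1% tolerance
26 × 1000000 = 26000000 Ω
Allowed range: 25740000 Ω to 26260000 Ω.
25900000 ohms lies inside that range.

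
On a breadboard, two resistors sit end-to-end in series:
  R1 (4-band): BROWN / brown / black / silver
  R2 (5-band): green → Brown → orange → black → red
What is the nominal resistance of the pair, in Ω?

R1: brown, brown → 11; black ×1 → 11 Ω.
R2: green, brown, orange → 513; black ×1 → 513 Ω.
Series: 11 + 513 = 524 Ω.

524 Ω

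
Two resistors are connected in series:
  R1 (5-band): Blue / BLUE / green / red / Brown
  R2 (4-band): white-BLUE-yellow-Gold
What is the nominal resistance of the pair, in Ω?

R1: blue, blue, green → 665; red ×10^2 → 66500 Ω.
R2: white, blue → 96; yellow ×10^4 → 960000 Ω.
Series: 66500 + 960000 = 1026500 Ω.

1026500 Ω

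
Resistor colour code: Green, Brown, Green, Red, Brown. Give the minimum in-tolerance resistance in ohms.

Green → 5 (first significant figure)
Brown → 1 (second significant figure)
Green → 5 (third significant figure)
Red → ×10^2 multiplier
Brown → ±1% tolerance
515 × 100 = 51500 Ω
Minimum = 51500 × (1 − 1/100) = 50985 Ω.

50985 Ω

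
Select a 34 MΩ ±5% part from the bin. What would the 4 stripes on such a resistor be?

orange, yellow, blue, gold

34000000 Ω = 34 × 10^6.
3 → orange
4 → yellow
Multiplier 10^6 → blue.
±5% tolerance → gold.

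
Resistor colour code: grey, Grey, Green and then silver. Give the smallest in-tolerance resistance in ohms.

Grey → 8 (first significant figure)
Grey → 8 (second significant figure)
Green → ×10^5 multiplier
Silver → ±10% tolerance
88 × 100000 = 8800000 Ω
Smallest = 8800000 × (1 − 10/100) = 7920000 Ω.

7920000 Ω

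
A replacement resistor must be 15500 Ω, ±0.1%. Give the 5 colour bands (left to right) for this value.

15500 Ω = 155 × 10^2.
1 → brown
5 → green
5 → green
Multiplier 10^2 → red.
±0.1% tolerance → violet.

brown, green, green, red, violet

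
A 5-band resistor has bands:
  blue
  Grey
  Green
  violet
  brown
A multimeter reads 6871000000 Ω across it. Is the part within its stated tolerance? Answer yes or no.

yes

Blue → 6 (first significant figure)
Grey → 8 (second significant figure)
Green → 5 (third significant figure)
Violet → ×10^7 multiplier
Brown → ±1% tolerance
685 × 10000000 = 6850000000 Ω
Allowed range: 6781500000 Ω to 6918500000 Ω.
6871000000 Ω lies inside that range.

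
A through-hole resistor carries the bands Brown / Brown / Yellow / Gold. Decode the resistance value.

110000 Ω

Brown → 1 (first significant figure)
Brown → 1 (second significant figure)
Yellow → ×10^4 multiplier
11 × 10000 = 110000 Ω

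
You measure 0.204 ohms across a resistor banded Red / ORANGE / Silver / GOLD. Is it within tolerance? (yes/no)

no

Red → 2 (first significant figure)
Orange → 3 (second significant figure)
Silver → ×0.01 multiplier
Gold → ±5% tolerance
23 × 0.01 = 0.23 Ω
Allowed range: 0.2185 Ω to 0.2415 Ω.
0.204 ohms lies outside that range.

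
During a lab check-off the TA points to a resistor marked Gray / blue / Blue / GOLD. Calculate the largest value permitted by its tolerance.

90300000 Ω

Grey → 8 (first significant figure)
Blue → 6 (second significant figure)
Blue → ×10^6 multiplier
Gold → ±5% tolerance
86 × 1000000 = 86000000 Ω
Largest = 86000000 × (1 + 5/100) = 90300000 Ω.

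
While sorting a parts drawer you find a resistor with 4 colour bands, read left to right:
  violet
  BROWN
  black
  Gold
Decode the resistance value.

Violet → 7 (first significant figure)
Brown → 1 (second significant figure)
Black → ×1 multiplier
71 × 1 = 71 Ω

71 Ω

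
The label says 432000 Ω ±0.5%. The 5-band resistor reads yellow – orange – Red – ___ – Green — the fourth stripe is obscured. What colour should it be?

orange

432000 Ω = 432 × 10^3.
The fourth band is the multiplier, 10^3, which is orange.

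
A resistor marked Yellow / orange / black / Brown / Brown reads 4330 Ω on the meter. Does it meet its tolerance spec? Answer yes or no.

Yellow → 4 (first significant figure)
Orange → 3 (second significant figure)
Black → 0 (third significant figure)
Brown → ×10 multiplier
Brown → ±1% tolerance
430 × 10 = 4300 Ω
Allowed range: 4257 Ω to 4343 Ω.
4330 Ω lies inside that range.

yes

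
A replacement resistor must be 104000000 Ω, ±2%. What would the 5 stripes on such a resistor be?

104000000 Ω = 104 × 10^6.
1 → brown
0 → black
4 → yellow
Multiplier 10^6 → blue.
±2% tolerance → red.

brown, black, yellow, blue, red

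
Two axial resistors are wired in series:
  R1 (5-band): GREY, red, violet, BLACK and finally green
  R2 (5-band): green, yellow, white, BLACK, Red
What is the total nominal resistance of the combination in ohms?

R1: grey, red, violet → 827; black ×1 → 827 Ω.
R2: green, yellow, white → 549; black ×1 → 549 Ω.
Series: 827 + 549 = 1376 Ω.

1376 Ω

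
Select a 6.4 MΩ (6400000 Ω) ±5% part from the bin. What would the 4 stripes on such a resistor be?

blue, yellow, green, gold

6400000 Ω = 64 × 10^5.
6 → blue
4 → yellow
Multiplier 10^5 → green.
±5% tolerance → gold.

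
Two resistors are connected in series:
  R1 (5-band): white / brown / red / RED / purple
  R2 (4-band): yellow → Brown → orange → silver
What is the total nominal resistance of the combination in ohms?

132200 Ω

R1: white, brown, red → 912; red ×10^2 → 91200 Ω.
R2: yellow, brown → 41; orange ×10^3 → 41000 Ω.
Series: 91200 + 41000 = 132200 Ω.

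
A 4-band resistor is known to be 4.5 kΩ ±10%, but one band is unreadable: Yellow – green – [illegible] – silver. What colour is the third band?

4500 Ω = 45 × 10^2.
The third band is the multiplier, 10^2, which is red.

red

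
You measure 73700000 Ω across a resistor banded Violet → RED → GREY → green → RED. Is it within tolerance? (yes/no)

yes

Violet → 7 (first significant figure)
Red → 2 (second significant figure)
Grey → 8 (third significant figure)
Green → ×10^5 multiplier
Red → ±2% tolerance
728 × 100000 = 72800000 Ω
Allowed range: 71344000 Ω to 74256000 Ω.
73700000 Ω lies inside that range.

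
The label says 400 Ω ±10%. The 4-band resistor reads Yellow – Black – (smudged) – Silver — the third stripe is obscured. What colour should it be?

400 Ω = 40 × 10^1.
The third band is the multiplier, 10^1, which is brown.

brown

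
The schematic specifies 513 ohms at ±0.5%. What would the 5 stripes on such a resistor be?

green, brown, orange, black, green

513 Ω = 513 × 10^0.
5 → green
1 → brown
3 → orange
Multiplier 10^0 → black.
±0.5% tolerance → green.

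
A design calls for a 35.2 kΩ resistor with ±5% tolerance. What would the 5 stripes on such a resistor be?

35200 Ω = 352 × 10^2.
3 → orange
5 → green
2 → red
Multiplier 10^2 → red.
±5% tolerance → gold.

orange, green, red, red, gold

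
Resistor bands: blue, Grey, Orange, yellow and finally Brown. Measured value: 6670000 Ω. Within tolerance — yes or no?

Blue → 6 (first significant figure)
Grey → 8 (second significant figure)
Orange → 3 (third significant figure)
Yellow → ×10^4 multiplier
Brown → ±1% tolerance
683 × 10000 = 6830000 Ω
Allowed range: 6761700 Ω to 6898300 Ω.
6670000 Ω lies outside that range.

no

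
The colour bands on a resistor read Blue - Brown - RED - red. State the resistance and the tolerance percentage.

Blue → 6 (first significant figure)
Brown → 1 (second significant figure)
Red → ×10^2 multiplier
Red → ±2% tolerance
61 × 100 = 6100 Ω

6100 Ω ±2%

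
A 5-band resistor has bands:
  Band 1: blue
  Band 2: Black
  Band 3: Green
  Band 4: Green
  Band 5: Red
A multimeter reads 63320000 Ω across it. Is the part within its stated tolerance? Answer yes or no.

Blue → 6 (first significant figure)
Black → 0 (second significant figure)
Green → 5 (third significant figure)
Green → ×10^5 multiplier
Red → ±2% tolerance
605 × 100000 = 60500000 Ω
Allowed range: 59290000 Ω to 61710000 Ω.
63320000 Ω lies outside that range.

no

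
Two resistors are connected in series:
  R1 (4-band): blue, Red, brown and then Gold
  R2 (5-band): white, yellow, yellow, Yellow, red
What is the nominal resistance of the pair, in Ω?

R1: blue, red → 62; brown ×10 → 620 Ω.
R2: white, yellow, yellow → 944; yellow ×10^4 → 9440000 Ω.
Series: 620 + 9440000 = 9440620 Ω.

9440620 Ω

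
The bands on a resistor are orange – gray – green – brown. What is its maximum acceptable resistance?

Orange → 3 (first significant figure)
Grey → 8 (second significant figure)
Green → ×10^5 multiplier
Brown → ±1% tolerance
38 × 100000 = 3800000 Ω
Maximum = 3800000 × (1 + 1/100) = 3838000 Ω.

3838000 Ω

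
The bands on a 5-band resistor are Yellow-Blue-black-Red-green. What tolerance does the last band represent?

The last band, green, is the tolerance band.
Green corresponds to ±0.5%.

±0.5%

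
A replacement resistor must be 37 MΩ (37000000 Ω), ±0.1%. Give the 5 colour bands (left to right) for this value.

orange, violet, black, green, violet

37000000 Ω = 370 × 10^5.
3 → orange
7 → violet
0 → black
Multiplier 10^5 → green.
±0.1% tolerance → violet.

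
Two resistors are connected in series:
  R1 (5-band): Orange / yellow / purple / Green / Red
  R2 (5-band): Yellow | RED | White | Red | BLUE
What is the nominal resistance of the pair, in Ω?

R1: orange, yellow, violet → 347; green ×10^5 → 34700000 Ω.
R2: yellow, red, white → 429; red ×10^2 → 42900 Ω.
Series: 34700000 + 42900 = 34742900 Ω.

34742900 Ω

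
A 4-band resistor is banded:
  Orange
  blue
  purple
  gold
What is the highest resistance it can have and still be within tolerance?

Orange → 3 (first significant figure)
Blue → 6 (second significant figure)
Violet → ×10^7 multiplier
Gold → ±5% tolerance
36 × 10000000 = 360000000 Ω
Highest = 360000000 × (1 + 5/100) = 378000000 Ω.

378000000 Ω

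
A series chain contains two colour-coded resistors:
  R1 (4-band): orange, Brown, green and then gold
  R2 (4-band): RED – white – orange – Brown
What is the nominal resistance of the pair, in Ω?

3129000 Ω

R1: orange, brown → 31; green ×10^5 → 3100000 Ω.
R2: red, white → 29; orange ×10^3 → 29000 Ω.
Series: 3100000 + 29000 = 3129000 Ω.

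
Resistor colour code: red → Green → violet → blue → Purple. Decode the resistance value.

257000000 Ω

Red → 2 (first significant figure)
Green → 5 (second significant figure)
Violet → 7 (third significant figure)
Blue → ×10^6 multiplier
257 × 1000000 = 257000000 Ω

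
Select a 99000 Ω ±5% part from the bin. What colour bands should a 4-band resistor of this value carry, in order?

white, white, orange, gold

99000 Ω = 99 × 10^3.
9 → white
9 → white
Multiplier 10^3 → orange.
±5% tolerance → gold.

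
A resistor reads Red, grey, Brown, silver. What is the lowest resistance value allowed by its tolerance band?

Red → 2 (first significant figure)
Grey → 8 (second significant figure)
Brown → ×10 multiplier
Silver → ±10% tolerance
28 × 10 = 280 Ω
Lowest = 280 × (1 − 10/100) = 252 Ω.

252 Ω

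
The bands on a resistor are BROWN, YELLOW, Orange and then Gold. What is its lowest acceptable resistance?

13300 Ω

Brown → 1 (first significant figure)
Yellow → 4 (second significant figure)
Orange → ×10^3 multiplier
Gold → ±5% tolerance
14 × 1000 = 14000 Ω
Lowest = 14000 × (1 − 5/100) = 13300 Ω.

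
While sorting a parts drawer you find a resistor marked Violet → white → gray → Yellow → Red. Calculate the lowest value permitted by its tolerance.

Violet → 7 (first significant figure)
White → 9 (second significant figure)
Grey → 8 (third significant figure)
Yellow → ×10^4 multiplier
Red → ±2% tolerance
798 × 10000 = 7980000 Ω
Lowest = 7980000 × (1 − 2/100) = 7820400 Ω.

7820400 Ω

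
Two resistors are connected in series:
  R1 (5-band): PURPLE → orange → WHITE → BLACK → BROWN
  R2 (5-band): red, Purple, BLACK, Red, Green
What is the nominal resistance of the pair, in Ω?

27739 Ω

R1: violet, orange, white → 739; black ×1 → 739 Ω.
R2: red, violet, black → 270; red ×10^2 → 27000 Ω.
Series: 739 + 27000 = 27739 Ω.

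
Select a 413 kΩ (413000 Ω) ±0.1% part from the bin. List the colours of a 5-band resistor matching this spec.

yellow, brown, orange, orange, violet

413000 Ω = 413 × 10^3.
4 → yellow
1 → brown
3 → orange
Multiplier 10^3 → orange.
±0.1% tolerance → violet.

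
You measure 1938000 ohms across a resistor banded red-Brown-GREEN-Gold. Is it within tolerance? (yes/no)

Red → 2 (first significant figure)
Brown → 1 (second significant figure)
Green → ×10^5 multiplier
Gold → ±5% tolerance
21 × 100000 = 2100000 Ω
Allowed range: 1995000 Ω to 2205000 Ω.
1938000 ohms lies outside that range.

no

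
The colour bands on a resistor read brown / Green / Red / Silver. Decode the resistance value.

Brown → 1 (first significant figure)
Green → 5 (second significant figure)
Red → ×10^2 multiplier
15 × 100 = 1500 Ω

1500 Ω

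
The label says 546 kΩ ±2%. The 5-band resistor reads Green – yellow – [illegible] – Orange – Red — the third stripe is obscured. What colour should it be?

blue

546000 Ω = 546 × 10^3.
The third band gives digit 6 of the significand, and 6 is blue.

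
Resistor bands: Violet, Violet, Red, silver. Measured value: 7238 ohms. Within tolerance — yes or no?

yes

Violet → 7 (first significant figure)
Violet → 7 (second significant figure)
Red → ×10^2 multiplier
Silver → ±10% tolerance
77 × 100 = 7700 Ω
Allowed range: 6930 Ω to 8470 Ω.
7238 ohms lies inside that range.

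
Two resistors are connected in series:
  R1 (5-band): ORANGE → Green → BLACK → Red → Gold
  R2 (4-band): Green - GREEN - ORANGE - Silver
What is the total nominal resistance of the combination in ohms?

R1: orange, green, black → 350; red ×10^2 → 35000 Ω.
R2: green, green → 55; orange ×10^3 → 55000 Ω.
Series: 35000 + 55000 = 90000 Ω.

90000 Ω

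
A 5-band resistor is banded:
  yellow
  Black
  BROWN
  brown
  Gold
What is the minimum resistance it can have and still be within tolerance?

3809.5 Ω

Yellow → 4 (first significant figure)
Black → 0 (second significant figure)
Brown → 1 (third significant figure)
Brown → ×10 multiplier
Gold → ±5% tolerance
401 × 10 = 4010 Ω
Minimum = 4010 × (1 − 5/100) = 3809.5 Ω.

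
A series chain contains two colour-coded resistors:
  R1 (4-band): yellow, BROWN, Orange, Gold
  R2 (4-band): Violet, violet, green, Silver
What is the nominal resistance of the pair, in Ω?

R1: yellow, brown → 41; orange ×10^3 → 41000 Ω.
R2: violet, violet → 77; green ×10^5 → 7700000 Ω.
Series: 41000 + 7700000 = 7741000 Ω.

7741000 Ω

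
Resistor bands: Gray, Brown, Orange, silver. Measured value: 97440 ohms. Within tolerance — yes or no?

no

Grey → 8 (first significant figure)
Brown → 1 (second significant figure)
Orange → ×10^3 multiplier
Silver → ±10% tolerance
81 × 1000 = 81000 Ω
Allowed range: 72900 Ω to 89100 Ω.
97440 ohms lies outside that range.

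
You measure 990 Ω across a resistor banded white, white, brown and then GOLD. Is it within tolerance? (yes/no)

yes

White → 9 (first significant figure)
White → 9 (second significant figure)
Brown → ×10 multiplier
Gold → ±5% tolerance
99 × 10 = 990 Ω
Allowed range: 940.5 Ω to 1039.5 Ω.
990 Ω lies inside that range.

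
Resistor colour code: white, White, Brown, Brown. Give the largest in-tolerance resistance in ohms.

White → 9 (first significant figure)
White → 9 (second significant figure)
Brown → ×10 multiplier
Brown → ±1% tolerance
99 × 10 = 990 Ω
Largest = 990 × (1 + 1/100) = 999.9 Ω.

999.9 Ω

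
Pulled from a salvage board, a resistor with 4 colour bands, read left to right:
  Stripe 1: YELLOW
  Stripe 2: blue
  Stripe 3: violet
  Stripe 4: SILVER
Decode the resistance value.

Yellow → 4 (first significant figure)
Blue → 6 (second significant figure)
Violet → ×10^7 multiplier
46 × 10000000 = 460000000 Ω

460000000 Ω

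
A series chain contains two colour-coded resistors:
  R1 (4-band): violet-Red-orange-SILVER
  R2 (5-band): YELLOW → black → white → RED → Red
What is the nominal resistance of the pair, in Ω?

R1: violet, red → 72; orange ×10^3 → 72000 Ω.
R2: yellow, black, white → 409; red ×10^2 → 40900 Ω.
Series: 72000 + 40900 = 112900 Ω.

112900 Ω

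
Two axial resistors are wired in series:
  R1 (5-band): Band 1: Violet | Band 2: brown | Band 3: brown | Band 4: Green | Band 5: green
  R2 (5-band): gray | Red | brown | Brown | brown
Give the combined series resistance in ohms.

71108210 Ω

R1: violet, brown, brown → 711; green ×10^5 → 71100000 Ω.
R2: grey, red, brown → 821; brown ×10 → 8210 Ω.
Series: 71100000 + 8210 = 71108210 Ω.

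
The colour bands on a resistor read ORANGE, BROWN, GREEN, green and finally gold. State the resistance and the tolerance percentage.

Orange → 3 (first significant figure)
Brown → 1 (second significant figure)
Green → 5 (third significant figure)
Green → ×10^5 multiplier
Gold → ±5% tolerance
315 × 100000 = 31500000 Ω

31500000 Ω ±5%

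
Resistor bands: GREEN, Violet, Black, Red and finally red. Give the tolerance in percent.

±2%

The last band, red, is the tolerance band.
Red corresponds to ±2%.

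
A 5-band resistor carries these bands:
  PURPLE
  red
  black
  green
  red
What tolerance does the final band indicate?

±2%

The last band, red, is the tolerance band.
Red corresponds to ±2%.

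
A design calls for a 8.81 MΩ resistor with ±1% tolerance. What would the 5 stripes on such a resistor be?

grey, grey, brown, yellow, brown

8810000 Ω = 881 × 10^4.
8 → grey
8 → grey
1 → brown
Multiplier 10^4 → yellow.
±1% tolerance → brown.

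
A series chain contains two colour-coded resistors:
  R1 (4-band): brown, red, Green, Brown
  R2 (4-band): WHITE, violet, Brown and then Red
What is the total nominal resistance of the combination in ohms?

R1: brown, red → 12; green ×10^5 → 1200000 Ω.
R2: white, violet → 97; brown ×10 → 970 Ω.
Series: 1200000 + 970 = 1200970 Ω.

1200970 Ω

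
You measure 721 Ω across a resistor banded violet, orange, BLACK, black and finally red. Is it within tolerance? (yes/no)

Violet → 7 (first significant figure)
Orange → 3 (second significant figure)
Black → 0 (third significant figure)
Black → ×1 multiplier
Red → ±2% tolerance
730 × 1 = 730 Ω
Allowed range: 715.4 Ω to 744.6 Ω.
721 Ω lies inside that range.

yes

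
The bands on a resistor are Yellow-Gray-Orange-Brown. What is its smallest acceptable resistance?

47520 Ω

Yellow → 4 (first significant figure)
Grey → 8 (second significant figure)
Orange → ×10^3 multiplier
Brown → ±1% tolerance
48 × 1000 = 48000 Ω
Smallest = 48000 × (1 − 1/100) = 47520 Ω.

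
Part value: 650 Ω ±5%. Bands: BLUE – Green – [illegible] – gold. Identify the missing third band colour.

650 Ω = 65 × 10^1.
The third band is the multiplier, 10^1, which is brown.

brown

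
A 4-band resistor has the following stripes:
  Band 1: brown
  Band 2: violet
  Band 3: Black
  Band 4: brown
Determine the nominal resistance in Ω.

17 Ω

Brown → 1 (first significant figure)
Violet → 7 (second significant figure)
Black → ×1 multiplier
17 × 1 = 17 Ω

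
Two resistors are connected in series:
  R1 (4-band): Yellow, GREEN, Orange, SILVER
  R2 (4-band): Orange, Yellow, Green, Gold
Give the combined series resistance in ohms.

3445000 Ω

R1: yellow, green → 45; orange ×10^3 → 45000 Ω.
R2: orange, yellow → 34; green ×10^5 → 3400000 Ω.
Series: 45000 + 3400000 = 3445000 Ω.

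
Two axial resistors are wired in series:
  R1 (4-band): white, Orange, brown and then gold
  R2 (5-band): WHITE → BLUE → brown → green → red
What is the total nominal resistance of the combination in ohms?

96100930 Ω

R1: white, orange → 93; brown ×10 → 930 Ω.
R2: white, blue, brown → 961; green ×10^5 → 96100000 Ω.
Series: 930 + 96100000 = 96100930 Ω.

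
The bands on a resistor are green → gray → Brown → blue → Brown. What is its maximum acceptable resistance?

Green → 5 (first significant figure)
Grey → 8 (second significant figure)
Brown → 1 (third significant figure)
Blue → ×10^6 multiplier
Brown → ±1% tolerance
581 × 1000000 = 581000000 Ω
Maximum = 581000000 × (1 + 1/100) = 586810000 Ω.

586810000 Ω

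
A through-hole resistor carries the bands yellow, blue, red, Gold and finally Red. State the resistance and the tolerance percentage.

46.2 Ω ±2%

Yellow → 4 (first significant figure)
Blue → 6 (second significant figure)
Red → 2 (third significant figure)
Gold → ×0.1 multiplier
Red → ±2% tolerance
462 × 0.1 = 46.2 Ω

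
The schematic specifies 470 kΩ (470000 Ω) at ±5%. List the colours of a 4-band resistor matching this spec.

470000 Ω = 47 × 10^4.
4 → yellow
7 → violet
Multiplier 10^4 → yellow.
±5% tolerance → gold.

yellow, violet, yellow, gold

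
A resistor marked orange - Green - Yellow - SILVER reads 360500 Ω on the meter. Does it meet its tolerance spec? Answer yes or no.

Orange → 3 (first significant figure)
Green → 5 (second significant figure)
Yellow → ×10^4 multiplier
Silver → ±10% tolerance
35 × 10000 = 350000 Ω
Allowed range: 315000 Ω to 385000 Ω.
360500 Ω lies inside that range.

yes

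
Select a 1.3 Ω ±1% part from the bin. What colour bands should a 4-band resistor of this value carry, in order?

1.3 Ω = 13 × 10^-1.
1 → brown
3 → orange
Multiplier 10^-1 → gold.
±1% tolerance → brown.

brown, orange, gold, brown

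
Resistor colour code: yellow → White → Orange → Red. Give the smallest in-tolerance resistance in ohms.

Yellow → 4 (first significant figure)
White → 9 (second significant figure)
Orange → ×10^3 multiplier
Red → ±2% tolerance
49 × 1000 = 49000 Ω
Smallest = 49000 × (1 − 2/100) = 48020 Ω.

48020 Ω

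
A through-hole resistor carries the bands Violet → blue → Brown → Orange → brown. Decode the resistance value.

761000 Ω

Violet → 7 (first significant figure)
Blue → 6 (second significant figure)
Brown → 1 (third significant figure)
Orange → ×10^3 multiplier
761 × 1000 = 761000 Ω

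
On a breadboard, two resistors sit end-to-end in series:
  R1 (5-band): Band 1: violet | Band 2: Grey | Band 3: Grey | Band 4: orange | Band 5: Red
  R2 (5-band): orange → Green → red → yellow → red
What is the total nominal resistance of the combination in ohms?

R1: violet, grey, grey → 788; orange ×10^3 → 788000 Ω.
R2: orange, green, red → 352; yellow ×10^4 → 3520000 Ω.
Series: 788000 + 3520000 = 4308000 Ω.

4308000 Ω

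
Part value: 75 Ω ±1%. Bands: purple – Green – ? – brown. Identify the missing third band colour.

black

75 Ω = 75 × 10^0.
The third band is the multiplier, 10^0, which is black.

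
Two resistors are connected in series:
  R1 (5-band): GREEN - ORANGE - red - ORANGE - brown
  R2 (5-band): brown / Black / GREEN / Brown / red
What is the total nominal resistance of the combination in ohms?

533050 Ω

R1: green, orange, red → 532; orange ×10^3 → 532000 Ω.
R2: brown, black, green → 105; brown ×10 → 1050 Ω.
Series: 532000 + 1050 = 533050 Ω.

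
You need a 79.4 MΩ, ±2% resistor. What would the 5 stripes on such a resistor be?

79400000 Ω = 794 × 10^5.
7 → violet
9 → white
4 → yellow
Multiplier 10^5 → green.
±2% tolerance → red.

violet, white, yellow, green, red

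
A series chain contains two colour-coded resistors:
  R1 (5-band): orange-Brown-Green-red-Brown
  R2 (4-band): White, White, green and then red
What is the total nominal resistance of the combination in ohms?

9931500 Ω

R1: orange, brown, green → 315; red ×10^2 → 31500 Ω.
R2: white, white → 99; green ×10^5 → 9900000 Ω.
Series: 31500 + 9900000 = 9931500 Ω.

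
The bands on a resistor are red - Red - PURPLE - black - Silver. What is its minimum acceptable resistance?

204.3 Ω

Red → 2 (first significant figure)
Red → 2 (second significant figure)
Violet → 7 (third significant figure)
Black → ×1 multiplier
Silver → ±10% tolerance
227 × 1 = 227 Ω
Minimum = 227 × (1 − 10/100) = 204.3 Ω.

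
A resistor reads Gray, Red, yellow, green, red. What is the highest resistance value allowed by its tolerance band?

84048000 Ω

Grey → 8 (first significant figure)
Red → 2 (second significant figure)
Yellow → 4 (third significant figure)
Green → ×10^5 multiplier
Red → ±2% tolerance
824 × 100000 = 82400000 Ω
Highest = 82400000 × (1 + 2/100) = 84048000 Ω.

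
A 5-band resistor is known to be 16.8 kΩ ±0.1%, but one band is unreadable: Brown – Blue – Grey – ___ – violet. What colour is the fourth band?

red

16800 Ω = 168 × 10^2.
The fourth band is the multiplier, 10^2, which is red.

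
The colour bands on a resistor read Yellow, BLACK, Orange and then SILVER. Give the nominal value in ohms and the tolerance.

Yellow → 4 (first significant figure)
Black → 0 (second significant figure)
Orange → ×10^3 multiplier
Silver → ±10% tolerance
40 × 1000 = 40000 Ω

40000 Ω ±10%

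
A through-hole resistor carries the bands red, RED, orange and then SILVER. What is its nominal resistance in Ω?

22000 Ω

Red → 2 (first significant figure)
Red → 2 (second significant figure)
Orange → ×10^3 multiplier
22 × 1000 = 22000 Ω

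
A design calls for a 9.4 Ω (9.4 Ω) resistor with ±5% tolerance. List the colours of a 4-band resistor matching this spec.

white, yellow, gold, gold

9.4 Ω = 94 × 10^-1.
9 → white
4 → yellow
Multiplier 10^-1 → gold.
±5% tolerance → gold.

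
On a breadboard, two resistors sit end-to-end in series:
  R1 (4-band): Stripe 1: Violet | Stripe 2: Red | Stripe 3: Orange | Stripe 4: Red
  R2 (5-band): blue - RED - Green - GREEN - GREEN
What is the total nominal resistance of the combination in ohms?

R1: violet, red → 72; orange ×10^3 → 72000 Ω.
R2: blue, red, green → 625; green ×10^5 → 62500000 Ω.
Series: 72000 + 62500000 = 62572000 Ω.

62572000 Ω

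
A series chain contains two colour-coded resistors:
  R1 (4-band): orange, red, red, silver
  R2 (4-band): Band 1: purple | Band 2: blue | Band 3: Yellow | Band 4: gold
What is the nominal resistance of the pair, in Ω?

R1: orange, red → 32; red ×10^2 → 3200 Ω.
R2: violet, blue → 76; yellow ×10^4 → 760000 Ω.
Series: 3200 + 760000 = 763200 Ω.

763200 Ω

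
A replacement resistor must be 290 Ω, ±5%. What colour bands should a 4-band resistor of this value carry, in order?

290 Ω = 29 × 10^1.
2 → red
9 → white
Multiplier 10^1 → brown.
±5% tolerance → gold.

red, white, brown, gold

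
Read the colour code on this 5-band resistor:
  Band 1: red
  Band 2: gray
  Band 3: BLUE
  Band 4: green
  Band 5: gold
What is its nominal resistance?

Red → 2 (first significant figure)
Grey → 8 (second significant figure)
Blue → 6 (third significant figure)
Green → ×10^5 multiplier
286 × 100000 = 28600000 Ω

28600000 Ω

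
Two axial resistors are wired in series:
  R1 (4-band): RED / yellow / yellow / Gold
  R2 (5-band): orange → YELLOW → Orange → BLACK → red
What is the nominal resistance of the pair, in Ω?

R1: red, yellow → 24; yellow ×10^4 → 240000 Ω.
R2: orange, yellow, orange → 343; black ×1 → 343 Ω.
Series: 240000 + 343 = 240343 Ω.

240343 Ω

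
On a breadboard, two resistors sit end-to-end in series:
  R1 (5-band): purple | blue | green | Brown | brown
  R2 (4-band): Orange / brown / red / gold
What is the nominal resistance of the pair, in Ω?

R1: violet, blue, green → 765; brown ×10 → 7650 Ω.
R2: orange, brown → 31; red ×10^2 → 3100 Ω.
Series: 7650 + 3100 = 10750 Ω.

10750 Ω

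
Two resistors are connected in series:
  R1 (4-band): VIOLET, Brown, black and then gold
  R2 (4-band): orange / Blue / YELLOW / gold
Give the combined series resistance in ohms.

R1: violet, brown → 71; black ×1 → 71 Ω.
R2: orange, blue → 36; yellow ×10^4 → 360000 Ω.
Series: 71 + 360000 = 360071 Ω.

360071 Ω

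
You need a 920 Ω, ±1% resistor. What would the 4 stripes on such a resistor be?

920 Ω = 92 × 10^1.
9 → white
2 → red
Multiplier 10^1 → brown.
±1% tolerance → brown.

white, red, brown, brown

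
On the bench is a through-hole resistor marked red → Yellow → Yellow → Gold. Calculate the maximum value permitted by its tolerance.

Red → 2 (first significant figure)
Yellow → 4 (second significant figure)
Yellow → ×10^4 multiplier
Gold → ±5% tolerance
24 × 10000 = 240000 Ω
Maximum = 240000 × (1 + 5/100) = 252000 Ω.

252000 Ω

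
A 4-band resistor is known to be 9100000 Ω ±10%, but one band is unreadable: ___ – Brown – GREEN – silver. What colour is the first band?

white

9100000 Ω = 91 × 10^5.
The first band gives digit 9 of the significand, and 9 is white.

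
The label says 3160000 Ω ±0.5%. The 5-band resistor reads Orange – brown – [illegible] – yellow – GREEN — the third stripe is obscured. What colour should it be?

3160000 Ω = 316 × 10^4.
The third band gives digit 6 of the significand, and 6 is blue.

blue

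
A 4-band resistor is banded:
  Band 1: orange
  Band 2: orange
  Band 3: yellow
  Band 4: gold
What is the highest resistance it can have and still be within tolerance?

Orange → 3 (first significant figure)
Orange → 3 (second significant figure)
Yellow → ×10^4 multiplier
Gold → ±5% tolerance
33 × 10000 = 330000 Ω
Highest = 330000 × (1 + 5/100) = 346500 Ω.

346500 Ω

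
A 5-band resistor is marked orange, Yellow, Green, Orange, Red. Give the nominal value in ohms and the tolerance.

Orange → 3 (first significant figure)
Yellow → 4 (second significant figure)
Green → 5 (third significant figure)
Orange → ×10^3 multiplier
Red → ±2% tolerance
345 × 1000 = 345000 Ω

345000 Ω ±2%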